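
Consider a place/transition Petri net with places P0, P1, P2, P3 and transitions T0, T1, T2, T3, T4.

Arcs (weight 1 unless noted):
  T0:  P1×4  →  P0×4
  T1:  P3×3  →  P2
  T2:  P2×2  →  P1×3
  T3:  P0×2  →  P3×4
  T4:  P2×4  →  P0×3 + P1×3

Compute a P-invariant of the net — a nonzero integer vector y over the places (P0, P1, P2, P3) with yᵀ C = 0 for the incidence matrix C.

y = (P0:2, P1:2, P2:3, P3:1)

Incidence matrix C (rows=places, cols=transitions):
       T0   T1   T2   T3   T4
   P0   4    0    0   -2    3
   P1  -4    0    3    0    3
   P2   0    1   -2    0   -4
   P3   0   -3    0    4    0

Candidate y = [2, 2, 3, 1]; check y·C column-wise:
  col T0: 2·4 + 2·-4 + 3·0 + 1·0 = 0
  col T1: 2·0 + 2·0 + 3·1 + 1·-3 = 0
  col T2: 2·0 + 2·3 + 3·-2 + 1·0 = 0
  col T3: 2·-2 + 2·0 + 3·0 + 1·4 = 0
  col T4: 2·3 + 2·3 + 3·-4 + 1·0 = 0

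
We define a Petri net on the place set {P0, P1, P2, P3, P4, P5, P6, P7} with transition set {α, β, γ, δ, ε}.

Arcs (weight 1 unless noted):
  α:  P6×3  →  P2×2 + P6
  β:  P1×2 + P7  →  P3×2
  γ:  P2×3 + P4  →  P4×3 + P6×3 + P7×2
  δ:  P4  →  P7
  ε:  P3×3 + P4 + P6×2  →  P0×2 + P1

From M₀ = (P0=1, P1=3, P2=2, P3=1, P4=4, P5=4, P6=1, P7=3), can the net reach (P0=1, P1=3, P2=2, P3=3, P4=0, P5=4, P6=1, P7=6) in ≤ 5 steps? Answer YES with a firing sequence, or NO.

NO — not reachable within 5 firings

depth 0: 1 marking
depth 1: 3 markings reached so far
depth 2: 5 markings reached so far
depth 3: 7 markings reached so far
depth 4: 9 markings reached so far
depth 5: 10 markings reached so far
target is not among the 10 markings reachable within 5 steps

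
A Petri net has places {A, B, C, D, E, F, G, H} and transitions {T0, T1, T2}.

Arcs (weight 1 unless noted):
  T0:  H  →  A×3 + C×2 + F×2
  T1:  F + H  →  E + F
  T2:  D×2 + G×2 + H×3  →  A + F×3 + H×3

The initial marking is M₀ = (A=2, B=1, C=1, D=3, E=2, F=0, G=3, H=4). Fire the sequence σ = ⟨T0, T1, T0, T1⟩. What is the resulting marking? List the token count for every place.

step 1: fire T0:  (A=2, B=1, C=1, D=3, E=2, F=0, G=3, H=4) → (A=5, B=1, C=3, D=3, E=2, F=2, G=3, H=3)
step 2: fire T1:  (A=5, B=1, C=3, D=3, E=2, F=2, G=3, H=3) → (A=5, B=1, C=3, D=3, E=3, F=2, G=3, H=2)
step 3: fire T0:  (A=5, B=1, C=3, D=3, E=3, F=2, G=3, H=2) → (A=8, B=1, C=5, D=3, E=3, F=4, G=3, H=1)
step 4: fire T1:  (A=8, B=1, C=5, D=3, E=3, F=4, G=3, H=1) → (A=8, B=1, C=5, D=3, E=4, F=4, G=3, H=0)

(A=8, B=1, C=5, D=3, E=4, F=4, G=3, H=0)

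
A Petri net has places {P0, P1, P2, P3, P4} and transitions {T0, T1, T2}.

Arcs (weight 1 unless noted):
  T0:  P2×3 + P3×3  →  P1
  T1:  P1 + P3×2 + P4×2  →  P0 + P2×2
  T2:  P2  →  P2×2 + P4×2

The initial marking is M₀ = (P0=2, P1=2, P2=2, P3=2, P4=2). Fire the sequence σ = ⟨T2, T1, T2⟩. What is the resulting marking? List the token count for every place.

(P0=3, P1=1, P2=6, P3=0, P4=4)

step 1: fire T2:  (P0=2, P1=2, P2=2, P3=2, P4=2) → (P0=2, P1=2, P2=3, P3=2, P4=4)
step 2: fire T1:  (P0=2, P1=2, P2=3, P3=2, P4=4) → (P0=3, P1=1, P2=5, P3=0, P4=2)
step 3: fire T2:  (P0=3, P1=1, P2=5, P3=0, P4=2) → (P0=3, P1=1, P2=6, P3=0, P4=4)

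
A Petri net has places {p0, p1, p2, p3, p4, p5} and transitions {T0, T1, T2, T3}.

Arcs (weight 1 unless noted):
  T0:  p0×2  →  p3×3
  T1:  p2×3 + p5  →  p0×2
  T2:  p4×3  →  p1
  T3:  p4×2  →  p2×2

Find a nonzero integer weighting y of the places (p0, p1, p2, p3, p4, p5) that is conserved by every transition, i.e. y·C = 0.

y = (p0:3, p1:6, p2:2, p3:2, p4:2, p5:0)

Incidence matrix C (rows=places, cols=transitions):
       T0   T1   T2   T3
   p0  -2    2    0    0
   p1   0    0    1    0
   p2   0   -3    0    2
   p3   3    0    0    0
   p4   0    0   -3   -2
   p5   0   -1    0    0

Candidate y = [3, 6, 2, 2, 2, 0]; check y·C column-wise:
  col T0: 3·-2 + 6·0 + 2·0 + 2·3 + 2·0 = 0
  col T1: 3·2 + 6·0 + 2·-3 + 2·0 + 2·0 + 0·-1 = 0
  col T2: 3·0 + 6·1 + 2·0 + 2·0 + 2·-3 = 0
  col T3: 3·0 + 6·0 + 2·2 + 2·0 + 2·-2 = 0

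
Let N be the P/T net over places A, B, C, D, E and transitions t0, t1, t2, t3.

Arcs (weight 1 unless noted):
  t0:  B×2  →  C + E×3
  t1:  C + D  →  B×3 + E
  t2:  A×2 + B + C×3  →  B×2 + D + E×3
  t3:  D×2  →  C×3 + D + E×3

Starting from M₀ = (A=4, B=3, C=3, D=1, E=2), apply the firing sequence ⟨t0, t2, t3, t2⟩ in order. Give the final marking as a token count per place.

step 1: fire t0:  (A=4, B=3, C=3, D=1, E=2) → (A=4, B=1, C=4, D=1, E=5)
step 2: fire t2:  (A=4, B=1, C=4, D=1, E=5) → (A=2, B=2, C=1, D=2, E=8)
step 3: fire t3:  (A=2, B=2, C=1, D=2, E=8) → (A=2, B=2, C=4, D=1, E=11)
step 4: fire t2:  (A=2, B=2, C=4, D=1, E=11) → (A=0, B=3, C=1, D=2, E=14)

(A=0, B=3, C=1, D=2, E=14)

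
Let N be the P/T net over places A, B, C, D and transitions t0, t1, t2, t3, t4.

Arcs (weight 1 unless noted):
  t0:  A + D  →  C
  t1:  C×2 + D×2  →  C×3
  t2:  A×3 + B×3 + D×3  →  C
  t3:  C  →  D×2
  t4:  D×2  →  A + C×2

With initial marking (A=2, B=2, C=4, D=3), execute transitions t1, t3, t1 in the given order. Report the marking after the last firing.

(A=2, B=2, C=5, D=1)

step 1: fire t1:  (A=2, B=2, C=4, D=3) → (A=2, B=2, C=5, D=1)
step 2: fire t3:  (A=2, B=2, C=5, D=1) → (A=2, B=2, C=4, D=3)
step 3: fire t1:  (A=2, B=2, C=4, D=3) → (A=2, B=2, C=5, D=1)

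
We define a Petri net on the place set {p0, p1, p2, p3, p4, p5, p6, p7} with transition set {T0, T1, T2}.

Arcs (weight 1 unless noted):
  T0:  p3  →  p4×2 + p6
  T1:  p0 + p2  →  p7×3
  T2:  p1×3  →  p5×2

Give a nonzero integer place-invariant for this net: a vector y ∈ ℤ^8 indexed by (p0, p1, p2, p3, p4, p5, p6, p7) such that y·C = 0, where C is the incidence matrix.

y = (p0:1, p1:0, p2:-1, p3:0, p4:0, p5:0, p6:0, p7:0)

Incidence matrix C (rows=places, cols=transitions):
       T0   T1   T2
   p0   0   -1    0
   p1   0    0   -3
   p2   0   -1    0
   p3  -1    0    0
   p4   2    0    0
   p5   0    0    2
   p6   1    0    0
   p7   0    3    0

Candidate y = [1, 0, -1, 0, 0, 0, 0, 0]; check y·C column-wise:
  col T0: 1·0 + -1·0 + 0·-1 + 0·2 + 0·1 = 0
  col T1: 1·-1 + -1·-1 + 0·3 = 0
  col T2: 1·0 + 0·-3 + -1·0 + 0·2 = 0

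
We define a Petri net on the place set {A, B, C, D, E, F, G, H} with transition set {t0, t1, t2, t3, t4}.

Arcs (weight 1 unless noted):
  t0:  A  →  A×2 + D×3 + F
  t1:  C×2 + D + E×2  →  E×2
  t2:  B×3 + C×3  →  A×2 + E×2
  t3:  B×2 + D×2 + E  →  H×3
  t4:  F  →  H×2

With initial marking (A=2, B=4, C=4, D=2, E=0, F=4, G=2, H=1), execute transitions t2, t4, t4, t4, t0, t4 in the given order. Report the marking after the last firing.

step 1: fire t2:  (A=2, B=4, C=4, D=2, E=0, F=4, G=2, H=1) → (A=4, B=1, C=1, D=2, E=2, F=4, G=2, H=1)
step 2: fire t4:  (A=4, B=1, C=1, D=2, E=2, F=4, G=2, H=1) → (A=4, B=1, C=1, D=2, E=2, F=3, G=2, H=3)
step 3: fire t4:  (A=4, B=1, C=1, D=2, E=2, F=3, G=2, H=3) → (A=4, B=1, C=1, D=2, E=2, F=2, G=2, H=5)
step 4: fire t4:  (A=4, B=1, C=1, D=2, E=2, F=2, G=2, H=5) → (A=4, B=1, C=1, D=2, E=2, F=1, G=2, H=7)
step 5: fire t0:  (A=4, B=1, C=1, D=2, E=2, F=1, G=2, H=7) → (A=5, B=1, C=1, D=5, E=2, F=2, G=2, H=7)
step 6: fire t4:  (A=5, B=1, C=1, D=5, E=2, F=2, G=2, H=7) → (A=5, B=1, C=1, D=5, E=2, F=1, G=2, H=9)

(A=5, B=1, C=1, D=5, E=2, F=1, G=2, H=9)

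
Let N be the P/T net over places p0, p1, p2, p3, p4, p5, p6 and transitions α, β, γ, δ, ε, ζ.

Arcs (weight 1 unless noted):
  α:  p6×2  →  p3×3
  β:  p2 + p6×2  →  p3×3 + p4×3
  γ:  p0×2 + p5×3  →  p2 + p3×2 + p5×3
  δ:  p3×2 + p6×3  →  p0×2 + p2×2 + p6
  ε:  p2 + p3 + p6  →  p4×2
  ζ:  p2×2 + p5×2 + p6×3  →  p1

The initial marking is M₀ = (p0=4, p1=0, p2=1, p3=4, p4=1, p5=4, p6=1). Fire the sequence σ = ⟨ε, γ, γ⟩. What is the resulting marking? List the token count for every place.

(p0=0, p1=0, p2=2, p3=7, p4=3, p5=4, p6=0)

step 1: fire ε:  (p0=4, p1=0, p2=1, p3=4, p4=1, p5=4, p6=1) → (p0=4, p1=0, p2=0, p3=3, p4=3, p5=4, p6=0)
step 2: fire γ:  (p0=4, p1=0, p2=0, p3=3, p4=3, p5=4, p6=0) → (p0=2, p1=0, p2=1, p3=5, p4=3, p5=4, p6=0)
step 3: fire γ:  (p0=2, p1=0, p2=1, p3=5, p4=3, p5=4, p6=0) → (p0=0, p1=0, p2=2, p3=7, p4=3, p5=4, p6=0)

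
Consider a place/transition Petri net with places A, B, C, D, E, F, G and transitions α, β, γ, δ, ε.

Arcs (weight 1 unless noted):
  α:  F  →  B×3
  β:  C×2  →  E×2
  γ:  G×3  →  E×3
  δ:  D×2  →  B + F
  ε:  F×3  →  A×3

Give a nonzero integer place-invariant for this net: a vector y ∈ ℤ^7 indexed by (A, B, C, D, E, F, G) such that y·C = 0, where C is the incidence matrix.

y = (A:3, B:1, C:0, D:2, E:0, F:3, G:0)

Incidence matrix C (rows=places, cols=transitions):
        α    β    γ    δ    ε
    A   0    0    0    0    3
    B   3    0    0    1    0
    C   0   -2    0    0    0
    D   0    0    0   -2    0
    E   0    2    3    0    0
    F  -1    0    0    1   -3
    G   0    0   -3    0    0

Candidate y = [3, 1, 0, 2, 0, 3, 0]; check y·C column-wise:
  col α: 3·0 + 1·3 + 2·0 + 3·-1 = 0
  col β: 3·0 + 1·0 + 0·-2 + 2·0 + 0·2 + 3·0 = 0
  col γ: 3·0 + 1·0 + 2·0 + 0·3 + 3·0 + 0·-3 = 0
  col δ: 3·0 + 1·1 + 2·-2 + 3·1 = 0
  col ε: 3·3 + 1·0 + 2·0 + 3·-3 = 0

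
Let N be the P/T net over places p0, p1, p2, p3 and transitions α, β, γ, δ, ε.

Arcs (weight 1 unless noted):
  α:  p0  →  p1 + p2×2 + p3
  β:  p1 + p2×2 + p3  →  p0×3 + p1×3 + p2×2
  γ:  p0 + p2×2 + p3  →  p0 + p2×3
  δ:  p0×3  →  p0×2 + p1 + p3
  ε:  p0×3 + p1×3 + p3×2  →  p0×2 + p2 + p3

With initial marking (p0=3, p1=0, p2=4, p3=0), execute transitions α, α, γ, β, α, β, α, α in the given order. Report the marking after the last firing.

step 1: fire α:  (p0=3, p1=0, p2=4, p3=0) → (p0=2, p1=1, p2=6, p3=1)
step 2: fire α:  (p0=2, p1=1, p2=6, p3=1) → (p0=1, p1=2, p2=8, p3=2)
step 3: fire γ:  (p0=1, p1=2, p2=8, p3=2) → (p0=1, p1=2, p2=9, p3=1)
step 4: fire β:  (p0=1, p1=2, p2=9, p3=1) → (p0=4, p1=4, p2=9, p3=0)
step 5: fire α:  (p0=4, p1=4, p2=9, p3=0) → (p0=3, p1=5, p2=11, p3=1)
step 6: fire β:  (p0=3, p1=5, p2=11, p3=1) → (p0=6, p1=7, p2=11, p3=0)
step 7: fire α:  (p0=6, p1=7, p2=11, p3=0) → (p0=5, p1=8, p2=13, p3=1)
step 8: fire α:  (p0=5, p1=8, p2=13, p3=1) → (p0=4, p1=9, p2=15, p3=2)

(p0=4, p1=9, p2=15, p3=2)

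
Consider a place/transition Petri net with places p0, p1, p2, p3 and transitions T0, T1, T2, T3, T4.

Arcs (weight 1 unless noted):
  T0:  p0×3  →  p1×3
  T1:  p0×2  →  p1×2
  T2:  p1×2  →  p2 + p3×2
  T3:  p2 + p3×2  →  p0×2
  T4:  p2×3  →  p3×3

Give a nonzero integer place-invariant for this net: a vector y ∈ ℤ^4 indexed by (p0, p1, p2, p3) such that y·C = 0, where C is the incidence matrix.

Incidence matrix C (rows=places, cols=transitions):
       T0   T1   T2   T3   T4
   p0  -3   -2    0    2    0
   p1   3    2   -2    0    0
   p2   0    0    1   -1   -3
   p3   0    0    2   -2    3

Candidate y = [3, 3, 2, 2]; check y·C column-wise:
  col T0: 3·-3 + 3·3 + 2·0 + 2·0 = 0
  col T1: 3·-2 + 3·2 + 2·0 + 2·0 = 0
  col T2: 3·0 + 3·-2 + 2·1 + 2·2 = 0
  col T3: 3·2 + 3·0 + 2·-1 + 2·-2 = 0
  col T4: 3·0 + 3·0 + 2·-3 + 2·3 = 0

y = (p0:3, p1:3, p2:2, p3:2)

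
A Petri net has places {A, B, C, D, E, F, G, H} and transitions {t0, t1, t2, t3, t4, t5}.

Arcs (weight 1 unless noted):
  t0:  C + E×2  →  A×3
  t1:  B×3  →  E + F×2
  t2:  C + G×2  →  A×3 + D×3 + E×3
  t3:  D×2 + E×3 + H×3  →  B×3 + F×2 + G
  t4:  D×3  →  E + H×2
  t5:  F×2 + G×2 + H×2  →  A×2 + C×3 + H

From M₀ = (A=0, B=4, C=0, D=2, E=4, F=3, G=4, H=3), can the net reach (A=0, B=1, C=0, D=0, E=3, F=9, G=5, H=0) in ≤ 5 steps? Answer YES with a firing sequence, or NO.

YES — reachable via ⟨t1, t3, t1⟩ (3 firings)

step 1: fire t1:  (A=0, B=4, C=0, D=2, E=4, F=3, G=4, H=3) → (A=0, B=1, C=0, D=2, E=5, F=5, G=4, H=3)
step 2: fire t3:  (A=0, B=1, C=0, D=2, E=5, F=5, G=4, H=3) → (A=0, B=4, C=0, D=0, E=2, F=7, G=5, H=0)
step 3: fire t1:  (A=0, B=4, C=0, D=0, E=2, F=7, G=5, H=0) → (A=0, B=1, C=0, D=0, E=3, F=9, G=5, H=0)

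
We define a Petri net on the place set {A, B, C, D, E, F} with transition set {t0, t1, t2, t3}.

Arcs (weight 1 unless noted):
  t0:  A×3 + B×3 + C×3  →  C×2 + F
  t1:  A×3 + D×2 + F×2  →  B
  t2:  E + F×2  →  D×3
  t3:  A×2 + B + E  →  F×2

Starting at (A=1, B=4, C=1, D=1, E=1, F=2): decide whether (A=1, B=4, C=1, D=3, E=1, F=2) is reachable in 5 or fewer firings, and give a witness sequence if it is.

NO — not reachable within 5 firings

depth 0: 1 marking
depth 1: 2 markings reached so far
depth 2: 2 markings reached so far
(frontier empty at depth 2; search complete)
target is not among the 2 markings reachable within 5 steps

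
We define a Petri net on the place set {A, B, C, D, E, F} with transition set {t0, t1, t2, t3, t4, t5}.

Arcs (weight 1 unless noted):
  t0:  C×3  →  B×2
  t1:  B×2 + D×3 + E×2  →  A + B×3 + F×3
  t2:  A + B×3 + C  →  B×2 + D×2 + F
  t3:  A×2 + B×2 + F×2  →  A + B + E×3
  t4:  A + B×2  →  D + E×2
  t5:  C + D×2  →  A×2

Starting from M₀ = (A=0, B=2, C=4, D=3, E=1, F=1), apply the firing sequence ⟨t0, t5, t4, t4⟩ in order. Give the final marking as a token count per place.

step 1: fire t0:  (A=0, B=2, C=4, D=3, E=1, F=1) → (A=0, B=4, C=1, D=3, E=1, F=1)
step 2: fire t5:  (A=0, B=4, C=1, D=3, E=1, F=1) → (A=2, B=4, C=0, D=1, E=1, F=1)
step 3: fire t4:  (A=2, B=4, C=0, D=1, E=1, F=1) → (A=1, B=2, C=0, D=2, E=3, F=1)
step 4: fire t4:  (A=1, B=2, C=0, D=2, E=3, F=1) → (A=0, B=0, C=0, D=3, E=5, F=1)

(A=0, B=0, C=0, D=3, E=5, F=1)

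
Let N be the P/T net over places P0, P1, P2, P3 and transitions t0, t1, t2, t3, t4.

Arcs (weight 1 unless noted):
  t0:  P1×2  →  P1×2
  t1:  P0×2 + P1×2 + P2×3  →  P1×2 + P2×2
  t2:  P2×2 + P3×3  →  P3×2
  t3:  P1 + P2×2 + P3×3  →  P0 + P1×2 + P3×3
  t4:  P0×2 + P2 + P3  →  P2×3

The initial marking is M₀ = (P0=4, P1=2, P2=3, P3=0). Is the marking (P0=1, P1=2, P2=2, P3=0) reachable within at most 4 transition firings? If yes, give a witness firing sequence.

depth 0: 1 marking
depth 1: 2 markings reached so far
depth 2: 2 markings reached so far
(frontier empty at depth 2; search complete)
target is not among the 2 markings reachable within 4 steps

NO — not reachable within 4 firings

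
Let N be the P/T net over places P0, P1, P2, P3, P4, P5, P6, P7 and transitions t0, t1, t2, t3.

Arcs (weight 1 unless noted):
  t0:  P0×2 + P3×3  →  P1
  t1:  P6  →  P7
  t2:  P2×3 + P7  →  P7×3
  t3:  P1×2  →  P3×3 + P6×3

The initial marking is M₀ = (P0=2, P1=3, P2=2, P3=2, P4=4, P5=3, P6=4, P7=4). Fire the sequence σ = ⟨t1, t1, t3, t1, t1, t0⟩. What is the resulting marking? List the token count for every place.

step 1: fire t1:  (P0=2, P1=3, P2=2, P3=2, P4=4, P5=3, P6=4, P7=4) → (P0=2, P1=3, P2=2, P3=2, P4=4, P5=3, P6=3, P7=5)
step 2: fire t1:  (P0=2, P1=3, P2=2, P3=2, P4=4, P5=3, P6=3, P7=5) → (P0=2, P1=3, P2=2, P3=2, P4=4, P5=3, P6=2, P7=6)
step 3: fire t3:  (P0=2, P1=3, P2=2, P3=2, P4=4, P5=3, P6=2, P7=6) → (P0=2, P1=1, P2=2, P3=5, P4=4, P5=3, P6=5, P7=6)
step 4: fire t1:  (P0=2, P1=1, P2=2, P3=5, P4=4, P5=3, P6=5, P7=6) → (P0=2, P1=1, P2=2, P3=5, P4=4, P5=3, P6=4, P7=7)
step 5: fire t1:  (P0=2, P1=1, P2=2, P3=5, P4=4, P5=3, P6=4, P7=7) → (P0=2, P1=1, P2=2, P3=5, P4=4, P5=3, P6=3, P7=8)
step 6: fire t0:  (P0=2, P1=1, P2=2, P3=5, P4=4, P5=3, P6=3, P7=8) → (P0=0, P1=2, P2=2, P3=2, P4=4, P5=3, P6=3, P7=8)

(P0=0, P1=2, P2=2, P3=2, P4=4, P5=3, P6=3, P7=8)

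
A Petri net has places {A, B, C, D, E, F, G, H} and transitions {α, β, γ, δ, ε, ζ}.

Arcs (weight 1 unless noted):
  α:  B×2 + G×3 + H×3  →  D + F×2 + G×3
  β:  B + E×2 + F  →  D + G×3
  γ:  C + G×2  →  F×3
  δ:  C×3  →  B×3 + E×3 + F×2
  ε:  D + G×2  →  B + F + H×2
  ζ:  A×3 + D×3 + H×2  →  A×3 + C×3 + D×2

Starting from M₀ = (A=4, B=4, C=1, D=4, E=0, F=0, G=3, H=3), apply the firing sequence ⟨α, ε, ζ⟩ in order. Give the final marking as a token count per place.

step 1: fire α:  (A=4, B=4, C=1, D=4, E=0, F=0, G=3, H=3) → (A=4, B=2, C=1, D=5, E=0, F=2, G=3, H=0)
step 2: fire ε:  (A=4, B=2, C=1, D=5, E=0, F=2, G=3, H=0) → (A=4, B=3, C=1, D=4, E=0, F=3, G=1, H=2)
step 3: fire ζ:  (A=4, B=3, C=1, D=4, E=0, F=3, G=1, H=2) → (A=4, B=3, C=4, D=3, E=0, F=3, G=1, H=0)

(A=4, B=3, C=4, D=3, E=0, F=3, G=1, H=0)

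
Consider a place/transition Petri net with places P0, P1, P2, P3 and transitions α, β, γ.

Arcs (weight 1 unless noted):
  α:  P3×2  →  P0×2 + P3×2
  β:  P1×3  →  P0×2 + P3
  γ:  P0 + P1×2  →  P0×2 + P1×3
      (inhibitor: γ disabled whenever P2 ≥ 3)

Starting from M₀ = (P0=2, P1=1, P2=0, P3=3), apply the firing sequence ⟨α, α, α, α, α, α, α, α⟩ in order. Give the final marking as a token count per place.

(P0=18, P1=1, P2=0, P3=3)

step 1: fire α:  (P0=2, P1=1, P2=0, P3=3) → (P0=4, P1=1, P2=0, P3=3)
step 2: fire α:  (P0=4, P1=1, P2=0, P3=3) → (P0=6, P1=1, P2=0, P3=3)
step 3: fire α:  (P0=6, P1=1, P2=0, P3=3) → (P0=8, P1=1, P2=0, P3=3)
step 4: fire α:  (P0=8, P1=1, P2=0, P3=3) → (P0=10, P1=1, P2=0, P3=3)
step 5: fire α:  (P0=10, P1=1, P2=0, P3=3) → (P0=12, P1=1, P2=0, P3=3)
step 6: fire α:  (P0=12, P1=1, P2=0, P3=3) → (P0=14, P1=1, P2=0, P3=3)
step 7: fire α:  (P0=14, P1=1, P2=0, P3=3) → (P0=16, P1=1, P2=0, P3=3)
step 8: fire α:  (P0=16, P1=1, P2=0, P3=3) → (P0=18, P1=1, P2=0, P3=3)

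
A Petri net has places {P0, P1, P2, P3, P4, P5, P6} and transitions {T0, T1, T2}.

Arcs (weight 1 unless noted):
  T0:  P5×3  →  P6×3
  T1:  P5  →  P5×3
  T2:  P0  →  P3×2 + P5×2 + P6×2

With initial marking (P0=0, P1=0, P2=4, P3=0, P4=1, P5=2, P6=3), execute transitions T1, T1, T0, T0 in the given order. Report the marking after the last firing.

step 1: fire T1:  (P0=0, P1=0, P2=4, P3=0, P4=1, P5=2, P6=3) → (P0=0, P1=0, P2=4, P3=0, P4=1, P5=4, P6=3)
step 2: fire T1:  (P0=0, P1=0, P2=4, P3=0, P4=1, P5=4, P6=3) → (P0=0, P1=0, P2=4, P3=0, P4=1, P5=6, P6=3)
step 3: fire T0:  (P0=0, P1=0, P2=4, P3=0, P4=1, P5=6, P6=3) → (P0=0, P1=0, P2=4, P3=0, P4=1, P5=3, P6=6)
step 4: fire T0:  (P0=0, P1=0, P2=4, P3=0, P4=1, P5=3, P6=6) → (P0=0, P1=0, P2=4, P3=0, P4=1, P5=0, P6=9)

(P0=0, P1=0, P2=4, P3=0, P4=1, P5=0, P6=9)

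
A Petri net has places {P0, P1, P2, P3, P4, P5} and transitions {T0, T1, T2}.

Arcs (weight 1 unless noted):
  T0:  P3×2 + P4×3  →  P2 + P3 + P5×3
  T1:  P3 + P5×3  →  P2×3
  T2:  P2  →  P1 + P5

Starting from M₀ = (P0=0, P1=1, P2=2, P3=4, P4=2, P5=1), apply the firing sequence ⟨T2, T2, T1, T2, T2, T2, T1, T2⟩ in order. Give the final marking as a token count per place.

(P0=0, P1=7, P2=2, P3=2, P4=2, P5=1)

step 1: fire T2:  (P0=0, P1=1, P2=2, P3=4, P4=2, P5=1) → (P0=0, P1=2, P2=1, P3=4, P4=2, P5=2)
step 2: fire T2:  (P0=0, P1=2, P2=1, P3=4, P4=2, P5=2) → (P0=0, P1=3, P2=0, P3=4, P4=2, P5=3)
step 3: fire T1:  (P0=0, P1=3, P2=0, P3=4, P4=2, P5=3) → (P0=0, P1=3, P2=3, P3=3, P4=2, P5=0)
step 4: fire T2:  (P0=0, P1=3, P2=3, P3=3, P4=2, P5=0) → (P0=0, P1=4, P2=2, P3=3, P4=2, P5=1)
step 5: fire T2:  (P0=0, P1=4, P2=2, P3=3, P4=2, P5=1) → (P0=0, P1=5, P2=1, P3=3, P4=2, P5=2)
step 6: fire T2:  (P0=0, P1=5, P2=1, P3=3, P4=2, P5=2) → (P0=0, P1=6, P2=0, P3=3, P4=2, P5=3)
step 7: fire T1:  (P0=0, P1=6, P2=0, P3=3, P4=2, P5=3) → (P0=0, P1=6, P2=3, P3=2, P4=2, P5=0)
step 8: fire T2:  (P0=0, P1=6, P2=3, P3=2, P4=2, P5=0) → (P0=0, P1=7, P2=2, P3=2, P4=2, P5=1)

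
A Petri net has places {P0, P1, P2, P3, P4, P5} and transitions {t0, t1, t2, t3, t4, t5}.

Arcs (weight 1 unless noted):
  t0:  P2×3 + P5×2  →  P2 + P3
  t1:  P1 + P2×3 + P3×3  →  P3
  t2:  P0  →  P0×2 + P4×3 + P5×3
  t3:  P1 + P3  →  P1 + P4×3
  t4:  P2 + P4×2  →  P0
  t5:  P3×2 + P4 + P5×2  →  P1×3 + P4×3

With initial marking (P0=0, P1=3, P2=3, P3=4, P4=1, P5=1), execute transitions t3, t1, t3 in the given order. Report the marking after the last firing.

(P0=0, P1=2, P2=0, P3=0, P4=7, P5=1)

step 1: fire t3:  (P0=0, P1=3, P2=3, P3=4, P4=1, P5=1) → (P0=0, P1=3, P2=3, P3=3, P4=4, P5=1)
step 2: fire t1:  (P0=0, P1=3, P2=3, P3=3, P4=4, P5=1) → (P0=0, P1=2, P2=0, P3=1, P4=4, P5=1)
step 3: fire t3:  (P0=0, P1=2, P2=0, P3=1, P4=4, P5=1) → (P0=0, P1=2, P2=0, P3=0, P4=7, P5=1)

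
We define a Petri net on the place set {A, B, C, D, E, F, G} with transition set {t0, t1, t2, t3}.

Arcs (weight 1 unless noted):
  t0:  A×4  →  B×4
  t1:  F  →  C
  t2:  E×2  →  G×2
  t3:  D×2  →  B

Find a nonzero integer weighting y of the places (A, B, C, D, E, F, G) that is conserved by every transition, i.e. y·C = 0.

Incidence matrix C (rows=places, cols=transitions):
       t0   t1   t2   t3
    A  -4    0    0    0
    B   4    0    0    1
    C   0    1    0    0
    D   0    0    0   -2
    E   0    0   -2    0
    F   0   -1    0    0
    G   0    0    2    0

Candidate y = [2, 2, 0, 1, 0, 0, 0]; check y·C column-wise:
  col t0: 2·-4 + 2·4 + 1·0 = 0
  col t1: 2·0 + 2·0 + 0·1 + 1·0 + 0·-1 = 0
  col t2: 2·0 + 2·0 + 1·0 + 0·-2 + 0·2 = 0
  col t3: 2·0 + 2·1 + 1·-2 = 0

y = (A:2, B:2, C:0, D:1, E:0, F:0, G:0)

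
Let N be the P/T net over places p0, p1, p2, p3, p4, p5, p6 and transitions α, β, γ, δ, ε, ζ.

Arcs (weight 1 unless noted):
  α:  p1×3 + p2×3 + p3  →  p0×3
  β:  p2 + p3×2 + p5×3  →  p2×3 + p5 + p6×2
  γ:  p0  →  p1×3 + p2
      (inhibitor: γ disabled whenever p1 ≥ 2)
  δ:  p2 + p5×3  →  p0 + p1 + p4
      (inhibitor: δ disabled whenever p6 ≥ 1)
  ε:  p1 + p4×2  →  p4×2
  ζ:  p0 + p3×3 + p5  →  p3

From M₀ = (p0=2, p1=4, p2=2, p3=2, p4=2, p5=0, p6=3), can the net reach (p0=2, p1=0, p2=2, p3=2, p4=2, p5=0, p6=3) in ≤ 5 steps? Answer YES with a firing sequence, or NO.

step 1: fire ε:  (p0=2, p1=4, p2=2, p3=2, p4=2, p5=0, p6=3) → (p0=2, p1=3, p2=2, p3=2, p4=2, p5=0, p6=3)
step 2: fire ε:  (p0=2, p1=3, p2=2, p3=2, p4=2, p5=0, p6=3) → (p0=2, p1=2, p2=2, p3=2, p4=2, p5=0, p6=3)
step 3: fire ε:  (p0=2, p1=2, p2=2, p3=2, p4=2, p5=0, p6=3) → (p0=2, p1=1, p2=2, p3=2, p4=2, p5=0, p6=3)
step 4: fire ε:  (p0=2, p1=1, p2=2, p3=2, p4=2, p5=0, p6=3) → (p0=2, p1=0, p2=2, p3=2, p4=2, p5=0, p6=3)

YES — reachable via ⟨ε, ε, ε, ε⟩ (4 firings)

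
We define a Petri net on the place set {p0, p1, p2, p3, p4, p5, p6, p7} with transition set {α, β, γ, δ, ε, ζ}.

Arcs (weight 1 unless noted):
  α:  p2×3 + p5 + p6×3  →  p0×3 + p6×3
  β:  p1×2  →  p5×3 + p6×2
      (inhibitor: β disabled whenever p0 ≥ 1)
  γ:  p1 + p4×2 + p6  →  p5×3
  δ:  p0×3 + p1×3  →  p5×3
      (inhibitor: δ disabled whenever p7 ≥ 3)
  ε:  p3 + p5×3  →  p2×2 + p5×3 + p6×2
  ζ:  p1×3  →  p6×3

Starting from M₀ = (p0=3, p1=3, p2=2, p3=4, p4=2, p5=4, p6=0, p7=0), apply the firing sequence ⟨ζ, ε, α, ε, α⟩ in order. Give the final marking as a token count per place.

step 1: fire ζ:  (p0=3, p1=3, p2=2, p3=4, p4=2, p5=4, p6=0, p7=0) → (p0=3, p1=0, p2=2, p3=4, p4=2, p5=4, p6=3, p7=0)
step 2: fire ε:  (p0=3, p1=0, p2=2, p3=4, p4=2, p5=4, p6=3, p7=0) → (p0=3, p1=0, p2=4, p3=3, p4=2, p5=4, p6=5, p7=0)
step 3: fire α:  (p0=3, p1=0, p2=4, p3=3, p4=2, p5=4, p6=5, p7=0) → (p0=6, p1=0, p2=1, p3=3, p4=2, p5=3, p6=5, p7=0)
step 4: fire ε:  (p0=6, p1=0, p2=1, p3=3, p4=2, p5=3, p6=5, p7=0) → (p0=6, p1=0, p2=3, p3=2, p4=2, p5=3, p6=7, p7=0)
step 5: fire α:  (p0=6, p1=0, p2=3, p3=2, p4=2, p5=3, p6=7, p7=0) → (p0=9, p1=0, p2=0, p3=2, p4=2, p5=2, p6=7, p7=0)

(p0=9, p1=0, p2=0, p3=2, p4=2, p5=2, p6=7, p7=0)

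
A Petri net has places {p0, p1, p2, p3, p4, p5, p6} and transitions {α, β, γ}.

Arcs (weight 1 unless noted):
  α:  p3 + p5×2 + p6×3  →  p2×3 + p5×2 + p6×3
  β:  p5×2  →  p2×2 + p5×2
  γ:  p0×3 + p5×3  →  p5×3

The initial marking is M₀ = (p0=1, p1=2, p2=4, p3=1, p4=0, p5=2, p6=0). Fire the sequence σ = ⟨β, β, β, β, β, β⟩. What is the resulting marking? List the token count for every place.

step 1: fire β:  (p0=1, p1=2, p2=4, p3=1, p4=0, p5=2, p6=0) → (p0=1, p1=2, p2=6, p3=1, p4=0, p5=2, p6=0)
step 2: fire β:  (p0=1, p1=2, p2=6, p3=1, p4=0, p5=2, p6=0) → (p0=1, p1=2, p2=8, p3=1, p4=0, p5=2, p6=0)
step 3: fire β:  (p0=1, p1=2, p2=8, p3=1, p4=0, p5=2, p6=0) → (p0=1, p1=2, p2=10, p3=1, p4=0, p5=2, p6=0)
step 4: fire β:  (p0=1, p1=2, p2=10, p3=1, p4=0, p5=2, p6=0) → (p0=1, p1=2, p2=12, p3=1, p4=0, p5=2, p6=0)
step 5: fire β:  (p0=1, p1=2, p2=12, p3=1, p4=0, p5=2, p6=0) → (p0=1, p1=2, p2=14, p3=1, p4=0, p5=2, p6=0)
step 6: fire β:  (p0=1, p1=2, p2=14, p3=1, p4=0, p5=2, p6=0) → (p0=1, p1=2, p2=16, p3=1, p4=0, p5=2, p6=0)

(p0=1, p1=2, p2=16, p3=1, p4=0, p5=2, p6=0)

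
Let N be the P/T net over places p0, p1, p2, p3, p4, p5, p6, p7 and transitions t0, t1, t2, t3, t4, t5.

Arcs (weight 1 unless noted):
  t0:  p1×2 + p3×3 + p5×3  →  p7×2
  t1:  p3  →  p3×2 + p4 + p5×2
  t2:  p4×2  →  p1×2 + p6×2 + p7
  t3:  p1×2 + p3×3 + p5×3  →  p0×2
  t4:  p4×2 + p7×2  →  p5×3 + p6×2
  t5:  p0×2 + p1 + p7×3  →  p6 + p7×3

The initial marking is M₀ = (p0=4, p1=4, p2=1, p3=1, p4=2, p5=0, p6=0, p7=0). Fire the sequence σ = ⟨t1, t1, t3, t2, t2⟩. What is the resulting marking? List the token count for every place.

step 1: fire t1:  (p0=4, p1=4, p2=1, p3=1, p4=2, p5=0, p6=0, p7=0) → (p0=4, p1=4, p2=1, p3=2, p4=3, p5=2, p6=0, p7=0)
step 2: fire t1:  (p0=4, p1=4, p2=1, p3=2, p4=3, p5=2, p6=0, p7=0) → (p0=4, p1=4, p2=1, p3=3, p4=4, p5=4, p6=0, p7=0)
step 3: fire t3:  (p0=4, p1=4, p2=1, p3=3, p4=4, p5=4, p6=0, p7=0) → (p0=6, p1=2, p2=1, p3=0, p4=4, p5=1, p6=0, p7=0)
step 4: fire t2:  (p0=6, p1=2, p2=1, p3=0, p4=4, p5=1, p6=0, p7=0) → (p0=6, p1=4, p2=1, p3=0, p4=2, p5=1, p6=2, p7=1)
step 5: fire t2:  (p0=6, p1=4, p2=1, p3=0, p4=2, p5=1, p6=2, p7=1) → (p0=6, p1=6, p2=1, p3=0, p4=0, p5=1, p6=4, p7=2)

(p0=6, p1=6, p2=1, p3=0, p4=0, p5=1, p6=4, p7=2)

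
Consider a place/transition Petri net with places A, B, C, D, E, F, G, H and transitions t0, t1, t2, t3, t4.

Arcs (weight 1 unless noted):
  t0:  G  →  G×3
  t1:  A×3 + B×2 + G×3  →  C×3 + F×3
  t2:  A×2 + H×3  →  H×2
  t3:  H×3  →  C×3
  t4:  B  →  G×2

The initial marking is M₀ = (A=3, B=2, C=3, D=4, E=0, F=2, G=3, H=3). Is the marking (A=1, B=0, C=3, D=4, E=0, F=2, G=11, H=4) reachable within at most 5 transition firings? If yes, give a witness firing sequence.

depth 0: 1 marking
depth 1: 6 markings reached so far
depth 2: 15 markings reached so far
depth 3: 26 markings reached so far
depth 4: 37 markings reached so far
depth 5: 48 markings reached so far
target is not among the 48 markings reachable within 5 steps

NO — not reachable within 5 firings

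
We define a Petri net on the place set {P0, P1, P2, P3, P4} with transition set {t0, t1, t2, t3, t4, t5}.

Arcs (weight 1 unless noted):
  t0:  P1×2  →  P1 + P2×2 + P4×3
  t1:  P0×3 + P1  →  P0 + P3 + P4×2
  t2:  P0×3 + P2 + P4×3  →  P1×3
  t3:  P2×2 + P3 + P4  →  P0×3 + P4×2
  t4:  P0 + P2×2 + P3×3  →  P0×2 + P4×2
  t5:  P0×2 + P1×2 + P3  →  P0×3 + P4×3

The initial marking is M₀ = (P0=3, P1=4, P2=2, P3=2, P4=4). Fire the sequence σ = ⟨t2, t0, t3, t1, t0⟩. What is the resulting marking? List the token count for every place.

(P0=1, P1=4, P2=3, P3=2, P4=10)

step 1: fire t2:  (P0=3, P1=4, P2=2, P3=2, P4=4) → (P0=0, P1=7, P2=1, P3=2, P4=1)
step 2: fire t0:  (P0=0, P1=7, P2=1, P3=2, P4=1) → (P0=0, P1=6, P2=3, P3=2, P4=4)
step 3: fire t3:  (P0=0, P1=6, P2=3, P3=2, P4=4) → (P0=3, P1=6, P2=1, P3=1, P4=5)
step 4: fire t1:  (P0=3, P1=6, P2=1, P3=1, P4=5) → (P0=1, P1=5, P2=1, P3=2, P4=7)
step 5: fire t0:  (P0=1, P1=5, P2=1, P3=2, P4=7) → (P0=1, P1=4, P2=3, P3=2, P4=10)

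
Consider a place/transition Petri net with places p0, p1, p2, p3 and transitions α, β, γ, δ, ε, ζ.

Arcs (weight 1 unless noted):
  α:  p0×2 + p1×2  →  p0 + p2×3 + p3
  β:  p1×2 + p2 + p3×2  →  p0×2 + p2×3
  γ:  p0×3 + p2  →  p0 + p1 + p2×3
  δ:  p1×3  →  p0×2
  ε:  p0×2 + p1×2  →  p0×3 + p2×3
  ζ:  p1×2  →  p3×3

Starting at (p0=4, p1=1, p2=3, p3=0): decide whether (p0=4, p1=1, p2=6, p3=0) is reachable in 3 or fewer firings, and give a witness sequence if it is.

NO — not reachable within 3 firings

depth 0: 1 marking
depth 1: 2 markings reached so far
depth 2: 5 markings reached so far
depth 3: 6 markings reached so far
target is not among the 6 markings reachable within 3 steps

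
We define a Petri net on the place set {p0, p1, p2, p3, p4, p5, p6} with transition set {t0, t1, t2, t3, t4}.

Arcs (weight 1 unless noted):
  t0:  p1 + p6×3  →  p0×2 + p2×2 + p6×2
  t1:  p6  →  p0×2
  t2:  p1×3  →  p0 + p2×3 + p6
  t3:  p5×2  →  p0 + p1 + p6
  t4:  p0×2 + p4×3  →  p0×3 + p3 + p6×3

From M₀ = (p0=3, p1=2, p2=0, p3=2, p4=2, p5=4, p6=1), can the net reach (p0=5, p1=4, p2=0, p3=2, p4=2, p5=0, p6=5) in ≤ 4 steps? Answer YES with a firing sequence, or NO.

NO — not reachable within 4 firings

depth 0: 1 marking
depth 1: 3 markings reached so far
depth 2: 6 markings reached so far
depth 3: 11 markings reached so far
depth 4: 16 markings reached so far
target is not among the 16 markings reachable within 4 steps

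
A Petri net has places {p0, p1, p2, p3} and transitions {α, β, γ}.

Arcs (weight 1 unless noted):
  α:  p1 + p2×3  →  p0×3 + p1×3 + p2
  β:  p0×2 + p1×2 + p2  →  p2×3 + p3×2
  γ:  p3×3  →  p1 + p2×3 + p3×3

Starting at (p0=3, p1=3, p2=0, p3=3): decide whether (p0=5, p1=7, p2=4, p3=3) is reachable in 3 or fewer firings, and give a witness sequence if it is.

NO — not reachable within 3 firings

depth 0: 1 marking
depth 1: 2 markings reached so far
depth 2: 5 markings reached so far
depth 3: 9 markings reached so far
target is not among the 9 markings reachable within 3 steps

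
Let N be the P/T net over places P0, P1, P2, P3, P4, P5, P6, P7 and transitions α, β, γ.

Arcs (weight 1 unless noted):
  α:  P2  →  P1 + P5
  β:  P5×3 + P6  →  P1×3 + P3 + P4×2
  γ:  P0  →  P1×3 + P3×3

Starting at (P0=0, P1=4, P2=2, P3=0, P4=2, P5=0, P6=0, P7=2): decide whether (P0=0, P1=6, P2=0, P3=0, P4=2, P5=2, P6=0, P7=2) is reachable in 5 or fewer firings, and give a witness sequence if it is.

step 1: fire α:  (P0=0, P1=4, P2=2, P3=0, P4=2, P5=0, P6=0, P7=2) → (P0=0, P1=5, P2=1, P3=0, P4=2, P5=1, P6=0, P7=2)
step 2: fire α:  (P0=0, P1=5, P2=1, P3=0, P4=2, P5=1, P6=0, P7=2) → (P0=0, P1=6, P2=0, P3=0, P4=2, P5=2, P6=0, P7=2)

YES — reachable via ⟨α, α⟩ (2 firings)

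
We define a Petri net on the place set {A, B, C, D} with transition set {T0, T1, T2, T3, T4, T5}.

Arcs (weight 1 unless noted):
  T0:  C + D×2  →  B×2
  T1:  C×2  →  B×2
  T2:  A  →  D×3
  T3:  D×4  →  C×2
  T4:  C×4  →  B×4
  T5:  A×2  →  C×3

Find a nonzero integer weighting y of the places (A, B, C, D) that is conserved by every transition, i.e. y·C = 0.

Incidence matrix C (rows=places, cols=transitions):
       T0   T1   T2   T3   T4   T5
    A   0    0   -1    0    0   -2
    B   2    2    0    0    4    0
    C  -1   -2    0    2   -4    3
    D  -2    0    3   -4    0    0

Candidate y = [3, 2, 2, 1]; check y·C column-wise:
  col T0: 3·0 + 2·2 + 2·-1 + 1·-2 = 0
  col T1: 3·0 + 2·2 + 2·-2 + 1·0 = 0
  col T2: 3·-1 + 2·0 + 2·0 + 1·3 = 0
  col T3: 3·0 + 2·0 + 2·2 + 1·-4 = 0
  col T4: 3·0 + 2·4 + 2·-4 + 1·0 = 0
  col T5: 3·-2 + 2·0 + 2·3 + 1·0 = 0

y = (A:3, B:2, C:2, D:1)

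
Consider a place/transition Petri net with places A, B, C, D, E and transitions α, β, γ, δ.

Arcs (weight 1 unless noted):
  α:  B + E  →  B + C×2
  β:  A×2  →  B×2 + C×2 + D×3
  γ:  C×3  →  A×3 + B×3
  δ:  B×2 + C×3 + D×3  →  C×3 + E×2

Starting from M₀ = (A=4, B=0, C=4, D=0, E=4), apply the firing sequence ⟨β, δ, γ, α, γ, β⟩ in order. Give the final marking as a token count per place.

step 1: fire β:  (A=4, B=0, C=4, D=0, E=4) → (A=2, B=2, C=6, D=3, E=4)
step 2: fire δ:  (A=2, B=2, C=6, D=3, E=4) → (A=2, B=0, C=6, D=0, E=6)
step 3: fire γ:  (A=2, B=0, C=6, D=0, E=6) → (A=5, B=3, C=3, D=0, E=6)
step 4: fire α:  (A=5, B=3, C=3, D=0, E=6) → (A=5, B=3, C=5, D=0, E=5)
step 5: fire γ:  (A=5, B=3, C=5, D=0, E=5) → (A=8, B=6, C=2, D=0, E=5)
step 6: fire β:  (A=8, B=6, C=2, D=0, E=5) → (A=6, B=8, C=4, D=3, E=5)

(A=6, B=8, C=4, D=3, E=5)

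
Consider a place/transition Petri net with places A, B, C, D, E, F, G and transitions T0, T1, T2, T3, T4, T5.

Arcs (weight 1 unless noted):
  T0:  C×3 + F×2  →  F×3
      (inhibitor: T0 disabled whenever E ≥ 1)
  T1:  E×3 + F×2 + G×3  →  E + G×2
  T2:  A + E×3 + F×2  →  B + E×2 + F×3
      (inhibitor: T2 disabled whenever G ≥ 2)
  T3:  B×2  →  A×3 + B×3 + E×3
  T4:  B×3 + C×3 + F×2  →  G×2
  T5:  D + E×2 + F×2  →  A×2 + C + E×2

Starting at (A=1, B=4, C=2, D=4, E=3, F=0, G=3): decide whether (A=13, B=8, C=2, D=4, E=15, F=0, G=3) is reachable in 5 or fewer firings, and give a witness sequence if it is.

YES — reachable via ⟨T3, T3, T3, T3⟩ (4 firings)

step 1: fire T3:  (A=1, B=4, C=2, D=4, E=3, F=0, G=3) → (A=4, B=5, C=2, D=4, E=6, F=0, G=3)
step 2: fire T3:  (A=4, B=5, C=2, D=4, E=6, F=0, G=3) → (A=7, B=6, C=2, D=4, E=9, F=0, G=3)
step 3: fire T3:  (A=7, B=6, C=2, D=4, E=9, F=0, G=3) → (A=10, B=7, C=2, D=4, E=12, F=0, G=3)
step 4: fire T3:  (A=10, B=7, C=2, D=4, E=12, F=0, G=3) → (A=13, B=8, C=2, D=4, E=15, F=0, G=3)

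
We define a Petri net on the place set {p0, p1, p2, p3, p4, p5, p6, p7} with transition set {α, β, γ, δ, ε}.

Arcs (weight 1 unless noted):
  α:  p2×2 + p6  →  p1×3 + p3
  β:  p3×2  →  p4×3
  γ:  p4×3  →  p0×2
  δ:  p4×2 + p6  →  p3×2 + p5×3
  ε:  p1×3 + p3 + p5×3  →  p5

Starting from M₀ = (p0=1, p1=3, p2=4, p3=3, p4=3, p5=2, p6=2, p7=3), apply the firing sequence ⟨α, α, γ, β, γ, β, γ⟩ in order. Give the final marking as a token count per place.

step 1: fire α:  (p0=1, p1=3, p2=4, p3=3, p4=3, p5=2, p6=2, p7=3) → (p0=1, p1=6, p2=2, p3=4, p4=3, p5=2, p6=1, p7=3)
step 2: fire α:  (p0=1, p1=6, p2=2, p3=4, p4=3, p5=2, p6=1, p7=3) → (p0=1, p1=9, p2=0, p3=5, p4=3, p5=2, p6=0, p7=3)
step 3: fire γ:  (p0=1, p1=9, p2=0, p3=5, p4=3, p5=2, p6=0, p7=3) → (p0=3, p1=9, p2=0, p3=5, p4=0, p5=2, p6=0, p7=3)
step 4: fire β:  (p0=3, p1=9, p2=0, p3=5, p4=0, p5=2, p6=0, p7=3) → (p0=3, p1=9, p2=0, p3=3, p4=3, p5=2, p6=0, p7=3)
step 5: fire γ:  (p0=3, p1=9, p2=0, p3=3, p4=3, p5=2, p6=0, p7=3) → (p0=5, p1=9, p2=0, p3=3, p4=0, p5=2, p6=0, p7=3)
step 6: fire β:  (p0=5, p1=9, p2=0, p3=3, p4=0, p5=2, p6=0, p7=3) → (p0=5, p1=9, p2=0, p3=1, p4=3, p5=2, p6=0, p7=3)
step 7: fire γ:  (p0=5, p1=9, p2=0, p3=1, p4=3, p5=2, p6=0, p7=3) → (p0=7, p1=9, p2=0, p3=1, p4=0, p5=2, p6=0, p7=3)

(p0=7, p1=9, p2=0, p3=1, p4=0, p5=2, p6=0, p7=3)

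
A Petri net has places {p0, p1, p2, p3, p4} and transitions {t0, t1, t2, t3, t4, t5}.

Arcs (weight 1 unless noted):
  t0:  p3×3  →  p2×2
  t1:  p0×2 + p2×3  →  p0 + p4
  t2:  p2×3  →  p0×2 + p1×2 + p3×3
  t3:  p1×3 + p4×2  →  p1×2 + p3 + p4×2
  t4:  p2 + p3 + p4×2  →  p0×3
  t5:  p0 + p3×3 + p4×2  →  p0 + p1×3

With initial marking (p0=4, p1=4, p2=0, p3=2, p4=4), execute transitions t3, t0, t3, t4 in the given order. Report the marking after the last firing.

(p0=7, p1=2, p2=1, p3=0, p4=2)

step 1: fire t3:  (p0=4, p1=4, p2=0, p3=2, p4=4) → (p0=4, p1=3, p2=0, p3=3, p4=4)
step 2: fire t0:  (p0=4, p1=3, p2=0, p3=3, p4=4) → (p0=4, p1=3, p2=2, p3=0, p4=4)
step 3: fire t3:  (p0=4, p1=3, p2=2, p3=0, p4=4) → (p0=4, p1=2, p2=2, p3=1, p4=4)
step 4: fire t4:  (p0=4, p1=2, p2=2, p3=1, p4=4) → (p0=7, p1=2, p2=1, p3=0, p4=2)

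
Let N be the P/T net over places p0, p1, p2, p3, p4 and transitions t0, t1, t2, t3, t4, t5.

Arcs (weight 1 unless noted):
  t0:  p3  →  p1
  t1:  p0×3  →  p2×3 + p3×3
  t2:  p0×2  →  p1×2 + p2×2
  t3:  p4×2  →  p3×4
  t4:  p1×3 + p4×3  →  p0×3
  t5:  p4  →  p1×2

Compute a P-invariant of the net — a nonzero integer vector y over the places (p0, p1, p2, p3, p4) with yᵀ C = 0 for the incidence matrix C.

Incidence matrix C (rows=places, cols=transitions):
       t0   t1   t2   t3   t4   t5
   p0   0   -3   -2    0    3    0
   p1   1    0    2    0   -3    2
   p2   0    3    2    0    0    0
   p3  -1    3    0    4    0    0
   p4   0    0    0   -2   -3   -1

Candidate y = [3, 1, 2, 1, 2]; check y·C column-wise:
  col t0: 3·0 + 1·1 + 2·0 + 1·-1 + 2·0 = 0
  col t1: 3·-3 + 1·0 + 2·3 + 1·3 + 2·0 = 0
  col t2: 3·-2 + 1·2 + 2·2 + 1·0 + 2·0 = 0
  col t3: 3·0 + 1·0 + 2·0 + 1·4 + 2·-2 = 0
  col t4: 3·3 + 1·-3 + 2·0 + 1·0 + 2·-3 = 0
  col t5: 3·0 + 1·2 + 2·0 + 1·0 + 2·-1 = 0

y = (p0:3, p1:1, p2:2, p3:1, p4:2)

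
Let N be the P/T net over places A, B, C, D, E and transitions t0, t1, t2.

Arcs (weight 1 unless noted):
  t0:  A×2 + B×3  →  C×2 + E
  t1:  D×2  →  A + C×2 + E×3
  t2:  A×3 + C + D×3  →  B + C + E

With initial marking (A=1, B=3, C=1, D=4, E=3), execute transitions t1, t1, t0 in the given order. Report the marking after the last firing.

step 1: fire t1:  (A=1, B=3, C=1, D=4, E=3) → (A=2, B=3, C=3, D=2, E=6)
step 2: fire t1:  (A=2, B=3, C=3, D=2, E=6) → (A=3, B=3, C=5, D=0, E=9)
step 3: fire t0:  (A=3, B=3, C=5, D=0, E=9) → (A=1, B=0, C=7, D=0, E=10)

(A=1, B=0, C=7, D=0, E=10)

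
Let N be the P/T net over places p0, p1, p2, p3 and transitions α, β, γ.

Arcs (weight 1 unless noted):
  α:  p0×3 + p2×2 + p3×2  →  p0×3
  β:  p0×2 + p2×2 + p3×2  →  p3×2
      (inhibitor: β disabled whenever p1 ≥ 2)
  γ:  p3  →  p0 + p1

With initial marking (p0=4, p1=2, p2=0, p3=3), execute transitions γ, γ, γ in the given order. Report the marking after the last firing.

(p0=7, p1=5, p2=0, p3=0)

step 1: fire γ:  (p0=4, p1=2, p2=0, p3=3) → (p0=5, p1=3, p2=0, p3=2)
step 2: fire γ:  (p0=5, p1=3, p2=0, p3=2) → (p0=6, p1=4, p2=0, p3=1)
step 3: fire γ:  (p0=6, p1=4, p2=0, p3=1) → (p0=7, p1=5, p2=0, p3=0)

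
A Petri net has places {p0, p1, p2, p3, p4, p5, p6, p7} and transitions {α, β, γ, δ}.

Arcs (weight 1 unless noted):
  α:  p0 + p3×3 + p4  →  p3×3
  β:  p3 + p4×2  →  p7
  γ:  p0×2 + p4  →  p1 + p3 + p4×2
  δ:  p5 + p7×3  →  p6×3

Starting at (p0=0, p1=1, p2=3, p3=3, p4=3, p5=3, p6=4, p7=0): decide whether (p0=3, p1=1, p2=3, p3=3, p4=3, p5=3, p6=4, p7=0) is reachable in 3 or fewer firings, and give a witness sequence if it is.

depth 0: 1 marking
depth 1: 2 markings reached so far
depth 2: 2 markings reached so far
(frontier empty at depth 2; search complete)
target is not among the 2 markings reachable within 3 steps

NO — not reachable within 3 firings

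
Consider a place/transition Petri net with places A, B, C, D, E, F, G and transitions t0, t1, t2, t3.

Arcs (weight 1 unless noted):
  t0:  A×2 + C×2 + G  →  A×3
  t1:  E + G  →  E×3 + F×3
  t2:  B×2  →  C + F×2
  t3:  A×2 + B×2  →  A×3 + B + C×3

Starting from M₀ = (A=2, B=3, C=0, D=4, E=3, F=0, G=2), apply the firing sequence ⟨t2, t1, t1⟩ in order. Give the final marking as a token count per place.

step 1: fire t2:  (A=2, B=3, C=0, D=4, E=3, F=0, G=2) → (A=2, B=1, C=1, D=4, E=3, F=2, G=2)
step 2: fire t1:  (A=2, B=1, C=1, D=4, E=3, F=2, G=2) → (A=2, B=1, C=1, D=4, E=5, F=5, G=1)
step 3: fire t1:  (A=2, B=1, C=1, D=4, E=5, F=5, G=1) → (A=2, B=1, C=1, D=4, E=7, F=8, G=0)

(A=2, B=1, C=1, D=4, E=7, F=8, G=0)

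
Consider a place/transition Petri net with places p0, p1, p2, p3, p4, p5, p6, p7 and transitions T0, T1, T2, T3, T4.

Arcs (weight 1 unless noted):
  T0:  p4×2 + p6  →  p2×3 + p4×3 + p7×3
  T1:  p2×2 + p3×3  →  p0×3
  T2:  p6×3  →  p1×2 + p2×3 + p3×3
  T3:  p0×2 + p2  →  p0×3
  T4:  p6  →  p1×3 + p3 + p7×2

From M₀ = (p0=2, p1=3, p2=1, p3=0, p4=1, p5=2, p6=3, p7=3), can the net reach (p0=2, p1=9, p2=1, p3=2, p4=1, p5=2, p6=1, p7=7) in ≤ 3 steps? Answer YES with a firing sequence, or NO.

step 1: fire T4:  (p0=2, p1=3, p2=1, p3=0, p4=1, p5=2, p6=3, p7=3) → (p0=2, p1=6, p2=1, p3=1, p4=1, p5=2, p6=2, p7=5)
step 2: fire T4:  (p0=2, p1=6, p2=1, p3=1, p4=1, p5=2, p6=2, p7=5) → (p0=2, p1=9, p2=1, p3=2, p4=1, p5=2, p6=1, p7=7)

YES — reachable via ⟨T4, T4⟩ (2 firings)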